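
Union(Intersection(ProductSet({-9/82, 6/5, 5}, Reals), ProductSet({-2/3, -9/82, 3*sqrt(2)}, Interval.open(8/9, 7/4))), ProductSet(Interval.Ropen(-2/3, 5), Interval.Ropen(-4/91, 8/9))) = Union(ProductSet({-9/82}, Interval.open(8/9, 7/4)), ProductSet(Interval.Ropen(-2/3, 5), Interval.Ropen(-4/91, 8/9)))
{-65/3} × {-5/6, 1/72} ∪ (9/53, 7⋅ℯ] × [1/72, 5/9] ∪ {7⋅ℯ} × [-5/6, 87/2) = ({-65/3} × {-5/6, 1/72}) ∪ ({7⋅ℯ} × [-5/6, 87/2)) ∪ ((9/53, 7⋅ℯ] × [1/72, 5/9])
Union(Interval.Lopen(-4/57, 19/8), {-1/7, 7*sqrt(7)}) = Union({-1/7, 7*sqrt(7)}, Interval.Lopen(-4/57, 19/8))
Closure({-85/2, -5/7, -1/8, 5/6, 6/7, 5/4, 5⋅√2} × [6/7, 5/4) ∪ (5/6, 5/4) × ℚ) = ([5/6, 5/4] × ℝ) ∪ ({-85/2, -5/7, -1/8, 5/6, 6/7, 5/4, 5⋅√2} × [6/7, 5/4])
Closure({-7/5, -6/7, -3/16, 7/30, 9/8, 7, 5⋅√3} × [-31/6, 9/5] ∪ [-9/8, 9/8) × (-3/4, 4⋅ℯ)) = ({-9/8, 9/8} × [-3/4, 4⋅ℯ]) ∪ ([-9/8, 9/8] × {-3/4, 4⋅ℯ}) ∪ ([-9/8, 9/8) × (-3/4, 4⋅ℯ)) ∪ ({-7/5, -6/7, -3/16, 7/30, 9/8, 7, 5⋅√3} × [-31/6, 9/5])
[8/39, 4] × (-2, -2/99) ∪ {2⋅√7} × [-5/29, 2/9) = ([8/39, 4] × (-2, -2/99)) ∪ ({2⋅√7} × [-5/29, 2/9))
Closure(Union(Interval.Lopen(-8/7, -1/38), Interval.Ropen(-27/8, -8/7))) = Interval(-27/8, -1/38)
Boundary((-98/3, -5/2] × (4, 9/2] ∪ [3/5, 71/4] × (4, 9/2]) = ({-98/3, -5/2, 3/5, 71/4} × [4, 9/2]) ∪ (([-98/3, -5/2] ∪ [3/5, 71/4]) × {4, 9/2})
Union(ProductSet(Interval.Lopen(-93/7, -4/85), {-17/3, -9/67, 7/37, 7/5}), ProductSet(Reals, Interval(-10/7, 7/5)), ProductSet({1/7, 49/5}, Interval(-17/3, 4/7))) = Union(ProductSet({1/7, 49/5}, Interval(-17/3, 4/7)), ProductSet(Interval.Lopen(-93/7, -4/85), {-17/3, -9/67, 7/37, 7/5}), ProductSet(Reals, Interval(-10/7, 7/5)))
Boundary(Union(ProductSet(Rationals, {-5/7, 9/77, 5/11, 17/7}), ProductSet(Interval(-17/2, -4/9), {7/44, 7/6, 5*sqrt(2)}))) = Union(ProductSet(Interval(-17/2, -4/9), {7/44, 7/6, 5*sqrt(2)}), ProductSet(Reals, {-5/7, 9/77, 5/11, 17/7}))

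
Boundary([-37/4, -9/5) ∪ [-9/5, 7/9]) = {-37/4, 7/9}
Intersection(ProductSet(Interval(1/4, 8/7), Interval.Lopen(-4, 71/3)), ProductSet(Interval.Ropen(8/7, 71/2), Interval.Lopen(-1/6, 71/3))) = ProductSet({8/7}, Interval.Lopen(-1/6, 71/3))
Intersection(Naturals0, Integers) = Naturals0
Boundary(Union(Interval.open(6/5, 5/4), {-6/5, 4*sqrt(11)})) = {-6/5, 6/5, 5/4, 4*sqrt(11)}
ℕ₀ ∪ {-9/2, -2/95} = {-9/2, -2/95} ∪ ℕ₀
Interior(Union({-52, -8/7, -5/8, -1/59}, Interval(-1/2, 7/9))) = Interval.open(-1/2, 7/9)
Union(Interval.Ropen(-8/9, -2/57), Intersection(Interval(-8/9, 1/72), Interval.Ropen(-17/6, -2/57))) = Interval.Ropen(-8/9, -2/57)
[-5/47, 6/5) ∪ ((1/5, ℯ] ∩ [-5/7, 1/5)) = [-5/47, 6/5)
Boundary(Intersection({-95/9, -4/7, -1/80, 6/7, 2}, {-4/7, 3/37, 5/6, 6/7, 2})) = {-4/7, 6/7, 2}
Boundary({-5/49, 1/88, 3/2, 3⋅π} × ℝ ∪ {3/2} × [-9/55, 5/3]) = {-5/49, 1/88, 3/2, 3⋅π} × ℝ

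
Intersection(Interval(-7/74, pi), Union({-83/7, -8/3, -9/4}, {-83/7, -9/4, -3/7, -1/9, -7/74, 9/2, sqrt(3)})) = {-7/74, sqrt(3)}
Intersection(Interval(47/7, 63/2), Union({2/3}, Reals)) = Interval(47/7, 63/2)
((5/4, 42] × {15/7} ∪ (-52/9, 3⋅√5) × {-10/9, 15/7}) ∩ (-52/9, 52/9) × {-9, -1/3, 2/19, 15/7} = (-52/9, 52/9) × {15/7}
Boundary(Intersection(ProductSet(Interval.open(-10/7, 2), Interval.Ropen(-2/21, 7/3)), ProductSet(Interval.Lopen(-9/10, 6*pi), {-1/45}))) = ProductSet(Interval(-9/10, 2), {-1/45})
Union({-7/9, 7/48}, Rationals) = Rationals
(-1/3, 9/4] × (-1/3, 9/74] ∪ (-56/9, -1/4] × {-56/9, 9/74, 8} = ((-56/9, -1/4] × {-56/9, 9/74, 8}) ∪ ((-1/3, 9/4] × (-1/3, 9/74])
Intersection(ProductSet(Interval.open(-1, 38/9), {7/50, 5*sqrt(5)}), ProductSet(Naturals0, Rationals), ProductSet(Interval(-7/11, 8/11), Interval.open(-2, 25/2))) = ProductSet(Range(0, 1, 1), {7/50})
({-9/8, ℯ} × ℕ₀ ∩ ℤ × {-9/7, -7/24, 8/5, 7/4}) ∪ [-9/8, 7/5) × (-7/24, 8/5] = [-9/8, 7/5) × (-7/24, 8/5]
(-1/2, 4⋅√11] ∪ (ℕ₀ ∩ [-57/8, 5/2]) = (-1/2, 4⋅√11] ∪ {0, 1, 2}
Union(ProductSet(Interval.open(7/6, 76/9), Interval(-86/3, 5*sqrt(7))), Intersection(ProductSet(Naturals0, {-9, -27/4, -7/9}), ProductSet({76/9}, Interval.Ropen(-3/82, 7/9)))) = ProductSet(Interval.open(7/6, 76/9), Interval(-86/3, 5*sqrt(7)))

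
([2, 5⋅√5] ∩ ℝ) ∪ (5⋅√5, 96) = [2, 96)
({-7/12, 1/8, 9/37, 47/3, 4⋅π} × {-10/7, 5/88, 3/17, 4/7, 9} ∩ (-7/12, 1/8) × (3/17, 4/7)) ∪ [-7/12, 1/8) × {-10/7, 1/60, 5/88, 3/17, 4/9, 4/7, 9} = [-7/12, 1/8) × {-10/7, 1/60, 5/88, 3/17, 4/9, 4/7, 9}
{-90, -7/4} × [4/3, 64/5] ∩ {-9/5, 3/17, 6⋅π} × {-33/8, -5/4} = ∅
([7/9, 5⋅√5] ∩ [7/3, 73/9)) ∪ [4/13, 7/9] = [4/13, 7/9] ∪ [7/3, 73/9)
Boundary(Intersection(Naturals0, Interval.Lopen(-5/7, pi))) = Range(0, 4, 1)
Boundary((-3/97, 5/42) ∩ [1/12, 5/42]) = {1/12, 5/42}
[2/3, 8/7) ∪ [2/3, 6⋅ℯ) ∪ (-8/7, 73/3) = (-8/7, 73/3)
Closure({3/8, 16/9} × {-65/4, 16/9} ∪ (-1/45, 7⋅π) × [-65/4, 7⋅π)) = ({-1/45, 7⋅π} × [-65/4, 7⋅π]) ∪ ([-1/45, 7⋅π] × {-65/4, 7⋅π}) ∪ ((-1/45, 7⋅π) × [-65/4, 7⋅π))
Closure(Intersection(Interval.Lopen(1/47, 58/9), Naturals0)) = Range(1, 7, 1)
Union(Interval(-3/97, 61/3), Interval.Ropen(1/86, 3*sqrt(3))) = Interval(-3/97, 61/3)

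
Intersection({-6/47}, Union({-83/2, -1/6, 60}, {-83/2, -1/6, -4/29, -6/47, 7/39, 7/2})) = {-6/47}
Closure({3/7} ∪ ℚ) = ℝ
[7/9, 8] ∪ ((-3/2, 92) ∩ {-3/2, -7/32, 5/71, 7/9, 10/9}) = {-7/32, 5/71} ∪ [7/9, 8]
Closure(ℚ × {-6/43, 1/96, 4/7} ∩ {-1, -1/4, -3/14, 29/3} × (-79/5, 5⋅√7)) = {-1, -1/4, -3/14, 29/3} × {-6/43, 1/96, 4/7}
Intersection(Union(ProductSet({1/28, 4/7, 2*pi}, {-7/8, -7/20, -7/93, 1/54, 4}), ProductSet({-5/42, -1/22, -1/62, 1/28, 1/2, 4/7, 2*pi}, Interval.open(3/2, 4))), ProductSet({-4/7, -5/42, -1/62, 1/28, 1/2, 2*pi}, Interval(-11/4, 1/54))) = ProductSet({1/28, 2*pi}, {-7/8, -7/20, -7/93, 1/54})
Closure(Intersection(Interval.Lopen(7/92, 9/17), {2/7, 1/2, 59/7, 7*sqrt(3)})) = {2/7, 1/2}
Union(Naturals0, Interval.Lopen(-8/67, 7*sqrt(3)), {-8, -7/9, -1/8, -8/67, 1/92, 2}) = Union({-8, -7/9, -1/8}, Interval(-8/67, 7*sqrt(3)), Naturals0)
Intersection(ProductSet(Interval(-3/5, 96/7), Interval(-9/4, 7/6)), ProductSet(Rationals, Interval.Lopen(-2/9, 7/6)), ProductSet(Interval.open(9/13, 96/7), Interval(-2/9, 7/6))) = ProductSet(Intersection(Interval.open(9/13, 96/7), Rationals), Interval.Lopen(-2/9, 7/6))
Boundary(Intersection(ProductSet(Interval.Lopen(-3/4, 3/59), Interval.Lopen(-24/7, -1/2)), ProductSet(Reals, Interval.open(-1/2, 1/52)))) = EmptySet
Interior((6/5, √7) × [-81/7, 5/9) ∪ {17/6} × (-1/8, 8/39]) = (6/5, √7) × (-81/7, 5/9)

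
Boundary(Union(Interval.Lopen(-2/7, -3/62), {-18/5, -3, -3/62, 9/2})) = {-18/5, -3, -2/7, -3/62, 9/2}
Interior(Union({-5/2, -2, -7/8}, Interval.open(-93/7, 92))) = Interval.open(-93/7, 92)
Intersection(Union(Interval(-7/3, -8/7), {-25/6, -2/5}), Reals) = Union({-25/6, -2/5}, Interval(-7/3, -8/7))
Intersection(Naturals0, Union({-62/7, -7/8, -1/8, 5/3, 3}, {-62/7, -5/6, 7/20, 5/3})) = {3}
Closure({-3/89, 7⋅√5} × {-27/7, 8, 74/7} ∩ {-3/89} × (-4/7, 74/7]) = {-3/89} × {8, 74/7}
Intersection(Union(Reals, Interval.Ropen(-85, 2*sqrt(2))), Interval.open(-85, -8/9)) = Interval.open(-85, -8/9)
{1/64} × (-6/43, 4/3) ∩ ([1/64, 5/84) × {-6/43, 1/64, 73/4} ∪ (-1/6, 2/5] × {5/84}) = {1/64} × {1/64, 5/84}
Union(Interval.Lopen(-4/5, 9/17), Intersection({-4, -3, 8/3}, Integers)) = Union({-4, -3}, Interval.Lopen(-4/5, 9/17))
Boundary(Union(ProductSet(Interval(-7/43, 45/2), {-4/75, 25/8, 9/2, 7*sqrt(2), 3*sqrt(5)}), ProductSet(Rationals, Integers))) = Union(ProductSet(Interval(-7/43, 45/2), {-4/75, 25/8, 9/2, 7*sqrt(2), 3*sqrt(5)}), ProductSet(Reals, Integers))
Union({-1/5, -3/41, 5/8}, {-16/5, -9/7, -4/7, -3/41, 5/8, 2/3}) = {-16/5, -9/7, -4/7, -1/5, -3/41, 5/8, 2/3}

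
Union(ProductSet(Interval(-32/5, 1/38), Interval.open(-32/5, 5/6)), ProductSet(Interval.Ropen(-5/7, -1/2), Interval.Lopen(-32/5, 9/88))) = ProductSet(Interval(-32/5, 1/38), Interval.open(-32/5, 5/6))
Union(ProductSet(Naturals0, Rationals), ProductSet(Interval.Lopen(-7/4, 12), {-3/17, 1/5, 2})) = Union(ProductSet(Interval.Lopen(-7/4, 12), {-3/17, 1/5, 2}), ProductSet(Naturals0, Rationals))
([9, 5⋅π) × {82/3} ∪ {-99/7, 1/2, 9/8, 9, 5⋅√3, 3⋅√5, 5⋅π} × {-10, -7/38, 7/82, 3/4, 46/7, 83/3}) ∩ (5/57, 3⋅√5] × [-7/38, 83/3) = {1/2, 9/8, 3⋅√5} × {-7/38, 7/82, 3/4, 46/7}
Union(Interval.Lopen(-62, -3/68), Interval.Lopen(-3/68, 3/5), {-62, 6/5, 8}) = Union({6/5, 8}, Interval(-62, 3/5))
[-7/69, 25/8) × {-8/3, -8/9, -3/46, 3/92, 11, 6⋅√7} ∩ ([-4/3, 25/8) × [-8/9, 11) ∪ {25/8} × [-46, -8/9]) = [-7/69, 25/8) × {-8/9, -3/46, 3/92}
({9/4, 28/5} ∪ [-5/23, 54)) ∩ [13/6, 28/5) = [13/6, 28/5)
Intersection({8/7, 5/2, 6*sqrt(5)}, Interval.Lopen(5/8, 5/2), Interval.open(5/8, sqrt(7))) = {8/7, 5/2}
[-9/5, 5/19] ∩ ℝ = [-9/5, 5/19]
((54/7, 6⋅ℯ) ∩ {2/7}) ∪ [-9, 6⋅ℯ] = [-9, 6⋅ℯ]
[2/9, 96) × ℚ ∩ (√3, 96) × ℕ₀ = (√3, 96) × ℕ₀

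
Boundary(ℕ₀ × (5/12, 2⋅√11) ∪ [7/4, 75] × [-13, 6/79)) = ({7/4, 75} × [-13, 6/79]) ∪ ([7/4, 75] × {-13, 6/79}) ∪ ((ℕ₀ ∪ (ℕ₀ \ (7/4, 75))) × [5/12, 2⋅√11])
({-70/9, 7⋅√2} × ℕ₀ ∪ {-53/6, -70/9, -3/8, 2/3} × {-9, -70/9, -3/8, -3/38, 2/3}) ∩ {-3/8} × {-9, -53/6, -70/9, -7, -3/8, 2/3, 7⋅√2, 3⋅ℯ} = {-3/8} × {-9, -70/9, -3/8, 2/3}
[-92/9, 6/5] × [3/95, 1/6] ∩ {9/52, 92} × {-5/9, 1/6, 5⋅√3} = {9/52} × {1/6}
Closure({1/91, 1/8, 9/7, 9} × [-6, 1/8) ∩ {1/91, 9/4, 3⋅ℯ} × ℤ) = {1/91} × {-6, -5, …, 0}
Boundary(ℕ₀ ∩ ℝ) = ℕ₀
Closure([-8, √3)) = [-8, √3]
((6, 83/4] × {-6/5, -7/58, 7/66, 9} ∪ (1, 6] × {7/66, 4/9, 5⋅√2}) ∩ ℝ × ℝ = ((6, 83/4] × {-6/5, -7/58, 7/66, 9}) ∪ ((1, 6] × {7/66, 4/9, 5⋅√2})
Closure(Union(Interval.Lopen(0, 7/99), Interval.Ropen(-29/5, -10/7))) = Union(Interval(-29/5, -10/7), Interval(0, 7/99))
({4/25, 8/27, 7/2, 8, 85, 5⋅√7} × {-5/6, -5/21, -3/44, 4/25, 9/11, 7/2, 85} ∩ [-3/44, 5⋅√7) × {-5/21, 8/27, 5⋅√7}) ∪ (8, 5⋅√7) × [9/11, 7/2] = ({4/25, 8/27, 7/2, 8} × {-5/21}) ∪ ((8, 5⋅√7) × [9/11, 7/2])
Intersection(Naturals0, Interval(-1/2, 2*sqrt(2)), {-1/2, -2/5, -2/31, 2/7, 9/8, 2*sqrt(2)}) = EmptySet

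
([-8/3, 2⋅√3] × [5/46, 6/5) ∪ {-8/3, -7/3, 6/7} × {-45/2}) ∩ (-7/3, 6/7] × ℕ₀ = (-7/3, 6/7] × {1}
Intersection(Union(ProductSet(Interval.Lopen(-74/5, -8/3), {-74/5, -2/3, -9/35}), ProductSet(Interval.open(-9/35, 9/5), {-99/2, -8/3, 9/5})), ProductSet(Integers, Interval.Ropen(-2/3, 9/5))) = ProductSet(Range(-14, -2, 1), {-2/3, -9/35})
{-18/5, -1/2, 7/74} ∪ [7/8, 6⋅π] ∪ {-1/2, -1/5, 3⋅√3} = {-18/5, -1/2, -1/5, 7/74} ∪ [7/8, 6⋅π]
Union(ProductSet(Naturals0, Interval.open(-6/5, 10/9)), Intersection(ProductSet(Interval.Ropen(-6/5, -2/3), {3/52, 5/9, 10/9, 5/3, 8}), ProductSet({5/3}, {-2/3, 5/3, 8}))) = ProductSet(Naturals0, Interval.open(-6/5, 10/9))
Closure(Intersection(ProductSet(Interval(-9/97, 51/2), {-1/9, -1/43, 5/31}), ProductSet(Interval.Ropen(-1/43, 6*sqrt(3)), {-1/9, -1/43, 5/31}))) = ProductSet(Interval(-1/43, 6*sqrt(3)), {-1/9, -1/43, 5/31})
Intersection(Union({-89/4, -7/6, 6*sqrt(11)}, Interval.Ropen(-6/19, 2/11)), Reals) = Union({-89/4, -7/6, 6*sqrt(11)}, Interval.Ropen(-6/19, 2/11))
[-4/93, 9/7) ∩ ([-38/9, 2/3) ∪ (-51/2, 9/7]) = [-4/93, 9/7)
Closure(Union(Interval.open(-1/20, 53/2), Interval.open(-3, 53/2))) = Interval(-3, 53/2)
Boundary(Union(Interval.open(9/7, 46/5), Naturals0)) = Union(Complement(Naturals0, Interval.open(9/7, 46/5)), {9/7, 46/5})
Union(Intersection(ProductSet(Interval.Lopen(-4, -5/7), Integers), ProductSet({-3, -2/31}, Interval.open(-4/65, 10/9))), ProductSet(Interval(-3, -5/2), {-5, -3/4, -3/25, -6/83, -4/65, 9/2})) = Union(ProductSet({-3}, Range(0, 2, 1)), ProductSet(Interval(-3, -5/2), {-5, -3/4, -3/25, -6/83, -4/65, 9/2}))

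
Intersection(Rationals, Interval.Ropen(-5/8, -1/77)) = Intersection(Interval.Ropen(-5/8, -1/77), Rationals)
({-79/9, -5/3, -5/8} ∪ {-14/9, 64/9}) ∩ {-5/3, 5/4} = {-5/3}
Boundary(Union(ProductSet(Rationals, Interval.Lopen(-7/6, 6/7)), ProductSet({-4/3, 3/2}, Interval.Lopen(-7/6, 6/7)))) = ProductSet(Reals, Interval(-7/6, 6/7))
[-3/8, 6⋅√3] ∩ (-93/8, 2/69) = [-3/8, 2/69)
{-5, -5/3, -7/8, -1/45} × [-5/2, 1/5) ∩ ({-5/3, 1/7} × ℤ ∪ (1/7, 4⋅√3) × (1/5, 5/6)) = {-5/3} × {-2, -1, 0}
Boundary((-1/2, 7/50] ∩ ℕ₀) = {0}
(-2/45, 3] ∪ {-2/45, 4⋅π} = [-2/45, 3] ∪ {4⋅π}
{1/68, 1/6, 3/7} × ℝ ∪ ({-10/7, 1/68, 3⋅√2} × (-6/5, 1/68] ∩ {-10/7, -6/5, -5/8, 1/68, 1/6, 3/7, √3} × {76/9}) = {1/68, 1/6, 3/7} × ℝ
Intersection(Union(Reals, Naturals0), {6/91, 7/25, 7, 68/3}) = {6/91, 7/25, 7, 68/3}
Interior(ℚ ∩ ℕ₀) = ∅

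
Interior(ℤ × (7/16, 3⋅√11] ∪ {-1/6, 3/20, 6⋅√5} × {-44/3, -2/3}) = ∅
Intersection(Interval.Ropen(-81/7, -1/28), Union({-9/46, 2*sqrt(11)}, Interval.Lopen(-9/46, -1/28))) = Interval.Ropen(-9/46, -1/28)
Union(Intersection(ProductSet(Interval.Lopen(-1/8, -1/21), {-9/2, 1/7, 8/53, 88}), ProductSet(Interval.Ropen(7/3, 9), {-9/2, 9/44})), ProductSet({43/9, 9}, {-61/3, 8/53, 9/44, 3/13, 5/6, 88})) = ProductSet({43/9, 9}, {-61/3, 8/53, 9/44, 3/13, 5/6, 88})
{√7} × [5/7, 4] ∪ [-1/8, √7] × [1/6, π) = ({√7} × [5/7, 4]) ∪ ([-1/8, √7] × [1/6, π))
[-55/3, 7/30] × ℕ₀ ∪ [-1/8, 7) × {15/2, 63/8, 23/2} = ([-55/3, 7/30] × ℕ₀) ∪ ([-1/8, 7) × {15/2, 63/8, 23/2})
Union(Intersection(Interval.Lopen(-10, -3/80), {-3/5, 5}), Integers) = Union({-3/5}, Integers)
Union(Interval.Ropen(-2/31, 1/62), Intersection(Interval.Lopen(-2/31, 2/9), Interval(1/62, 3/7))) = Interval(-2/31, 2/9)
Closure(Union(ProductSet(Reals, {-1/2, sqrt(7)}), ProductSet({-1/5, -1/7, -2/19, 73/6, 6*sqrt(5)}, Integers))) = Union(ProductSet({-1/5, -1/7, -2/19, 73/6, 6*sqrt(5)}, Integers), ProductSet(Reals, {-1/2, sqrt(7)}))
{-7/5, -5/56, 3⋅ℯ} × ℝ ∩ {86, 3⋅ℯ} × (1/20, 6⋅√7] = {3⋅ℯ} × (1/20, 6⋅√7]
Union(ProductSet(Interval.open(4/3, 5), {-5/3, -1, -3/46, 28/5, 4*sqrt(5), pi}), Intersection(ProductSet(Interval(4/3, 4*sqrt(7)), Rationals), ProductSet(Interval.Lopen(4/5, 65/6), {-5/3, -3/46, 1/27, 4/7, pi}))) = Union(ProductSet(Interval.open(4/3, 5), {-5/3, -1, -3/46, 28/5, 4*sqrt(5), pi}), ProductSet(Interval(4/3, 4*sqrt(7)), {-5/3, -3/46, 1/27, 4/7}))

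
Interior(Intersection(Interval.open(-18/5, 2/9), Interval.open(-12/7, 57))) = Interval.open(-12/7, 2/9)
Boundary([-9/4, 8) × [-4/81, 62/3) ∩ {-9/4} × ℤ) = {-9/4} × {0, 1, …, 20}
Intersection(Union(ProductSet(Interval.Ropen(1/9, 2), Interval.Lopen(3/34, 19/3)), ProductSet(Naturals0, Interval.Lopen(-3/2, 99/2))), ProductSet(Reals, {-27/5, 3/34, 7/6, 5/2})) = Union(ProductSet(Interval.Ropen(1/9, 2), {7/6, 5/2}), ProductSet(Naturals0, {3/34, 7/6, 5/2}))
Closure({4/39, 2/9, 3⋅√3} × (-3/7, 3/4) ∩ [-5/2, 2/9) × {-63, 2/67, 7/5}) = {4/39} × {2/67}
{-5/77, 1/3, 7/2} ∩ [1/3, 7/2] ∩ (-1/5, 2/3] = {1/3}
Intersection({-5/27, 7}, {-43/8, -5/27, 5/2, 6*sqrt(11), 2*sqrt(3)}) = {-5/27}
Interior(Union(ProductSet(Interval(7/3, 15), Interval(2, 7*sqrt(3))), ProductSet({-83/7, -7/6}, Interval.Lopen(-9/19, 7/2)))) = ProductSet(Interval.open(7/3, 15), Interval.open(2, 7*sqrt(3)))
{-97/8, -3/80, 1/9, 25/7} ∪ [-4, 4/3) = {-97/8, 25/7} ∪ [-4, 4/3)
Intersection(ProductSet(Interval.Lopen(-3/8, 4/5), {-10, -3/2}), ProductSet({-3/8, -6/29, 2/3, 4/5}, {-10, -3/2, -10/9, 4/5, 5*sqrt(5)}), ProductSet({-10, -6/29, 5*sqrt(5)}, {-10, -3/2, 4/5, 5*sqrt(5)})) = ProductSet({-6/29}, {-10, -3/2})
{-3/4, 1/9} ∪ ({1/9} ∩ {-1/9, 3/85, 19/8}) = {-3/4, 1/9}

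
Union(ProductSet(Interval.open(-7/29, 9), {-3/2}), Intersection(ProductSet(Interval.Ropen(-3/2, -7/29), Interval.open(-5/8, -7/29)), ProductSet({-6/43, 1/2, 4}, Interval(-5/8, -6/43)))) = ProductSet(Interval.open(-7/29, 9), {-3/2})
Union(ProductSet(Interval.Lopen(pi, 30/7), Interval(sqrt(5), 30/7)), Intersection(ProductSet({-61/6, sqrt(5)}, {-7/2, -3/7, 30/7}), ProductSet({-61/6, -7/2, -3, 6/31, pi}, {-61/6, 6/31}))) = ProductSet(Interval.Lopen(pi, 30/7), Interval(sqrt(5), 30/7))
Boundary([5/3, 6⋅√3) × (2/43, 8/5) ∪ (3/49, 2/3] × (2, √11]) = ({3/49, 2/3} × [2, √11]) ∪ ([3/49, 2/3] × {2, √11}) ∪ ({5/3, 6⋅√3} × [2/43, 8/5]) ∪ ([5/3, 6⋅√3] × {2/43, 8/5})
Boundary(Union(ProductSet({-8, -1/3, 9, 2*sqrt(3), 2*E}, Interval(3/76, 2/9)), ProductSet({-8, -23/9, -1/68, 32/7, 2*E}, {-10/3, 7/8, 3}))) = Union(ProductSet({-8, -23/9, -1/68, 32/7, 2*E}, {-10/3, 7/8, 3}), ProductSet({-8, -1/3, 9, 2*sqrt(3), 2*E}, Interval(3/76, 2/9)))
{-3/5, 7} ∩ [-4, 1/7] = {-3/5}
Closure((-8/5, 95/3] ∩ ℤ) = {-1, 0, …, 31}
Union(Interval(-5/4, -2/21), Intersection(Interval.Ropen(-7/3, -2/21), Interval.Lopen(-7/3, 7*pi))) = Interval.Lopen(-7/3, -2/21)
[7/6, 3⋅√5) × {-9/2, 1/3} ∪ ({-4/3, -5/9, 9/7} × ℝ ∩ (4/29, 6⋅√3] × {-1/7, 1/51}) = ({9/7} × {-1/7, 1/51}) ∪ ([7/6, 3⋅√5) × {-9/2, 1/3})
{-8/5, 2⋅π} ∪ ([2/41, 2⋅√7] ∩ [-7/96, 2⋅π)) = {-8/5, 2⋅π} ∪ [2/41, 2⋅√7]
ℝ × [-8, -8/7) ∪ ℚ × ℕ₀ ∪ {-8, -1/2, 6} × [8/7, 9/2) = (ℚ × ℕ₀) ∪ (ℝ × [-8, -8/7)) ∪ ({-8, -1/2, 6} × [8/7, 9/2))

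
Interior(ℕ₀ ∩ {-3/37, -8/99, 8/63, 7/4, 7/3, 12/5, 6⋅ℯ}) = ∅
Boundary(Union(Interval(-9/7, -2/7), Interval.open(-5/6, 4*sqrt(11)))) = {-9/7, 4*sqrt(11)}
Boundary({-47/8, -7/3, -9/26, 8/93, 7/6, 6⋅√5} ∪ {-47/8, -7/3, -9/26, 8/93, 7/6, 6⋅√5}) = {-47/8, -7/3, -9/26, 8/93, 7/6, 6⋅√5}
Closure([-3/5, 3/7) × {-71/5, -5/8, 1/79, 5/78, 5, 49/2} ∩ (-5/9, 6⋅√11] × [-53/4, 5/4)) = [-5/9, 3/7] × {-5/8, 1/79, 5/78}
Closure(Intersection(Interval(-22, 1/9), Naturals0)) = Range(0, 1, 1)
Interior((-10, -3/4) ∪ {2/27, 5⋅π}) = (-10, -3/4)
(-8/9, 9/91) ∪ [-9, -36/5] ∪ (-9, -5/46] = [-9, 9/91)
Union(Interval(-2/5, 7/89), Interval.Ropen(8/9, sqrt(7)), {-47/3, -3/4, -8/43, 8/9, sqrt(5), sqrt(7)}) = Union({-47/3, -3/4}, Interval(-2/5, 7/89), Interval(8/9, sqrt(7)))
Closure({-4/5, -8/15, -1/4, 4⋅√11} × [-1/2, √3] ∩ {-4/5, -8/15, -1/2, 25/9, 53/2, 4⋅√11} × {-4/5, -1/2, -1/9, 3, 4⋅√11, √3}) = {-4/5, -8/15, 4⋅√11} × {-1/2, -1/9, √3}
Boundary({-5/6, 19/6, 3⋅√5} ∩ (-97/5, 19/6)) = {-5/6}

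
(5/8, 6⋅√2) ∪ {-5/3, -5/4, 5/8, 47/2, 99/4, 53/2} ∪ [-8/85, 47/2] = {-5/3, -5/4, 99/4, 53/2} ∪ [-8/85, 47/2]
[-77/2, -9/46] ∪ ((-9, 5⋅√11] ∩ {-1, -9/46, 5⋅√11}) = [-77/2, -9/46] ∪ {5⋅√11}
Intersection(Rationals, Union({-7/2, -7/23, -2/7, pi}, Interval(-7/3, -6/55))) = Union({-7/2}, Intersection(Interval(-7/3, -6/55), Rationals))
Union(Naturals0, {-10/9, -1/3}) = Union({-10/9, -1/3}, Naturals0)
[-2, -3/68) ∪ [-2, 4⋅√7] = [-2, 4⋅√7]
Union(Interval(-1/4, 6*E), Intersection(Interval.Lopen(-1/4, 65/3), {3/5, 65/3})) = Union({65/3}, Interval(-1/4, 6*E))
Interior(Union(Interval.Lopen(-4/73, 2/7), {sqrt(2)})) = Interval.open(-4/73, 2/7)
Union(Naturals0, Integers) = Integers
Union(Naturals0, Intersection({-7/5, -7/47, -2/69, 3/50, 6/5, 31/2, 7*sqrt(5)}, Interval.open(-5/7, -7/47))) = Naturals0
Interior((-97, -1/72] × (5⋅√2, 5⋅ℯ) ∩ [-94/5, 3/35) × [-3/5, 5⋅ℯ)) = (-94/5, -1/72) × (5⋅√2, 5⋅ℯ)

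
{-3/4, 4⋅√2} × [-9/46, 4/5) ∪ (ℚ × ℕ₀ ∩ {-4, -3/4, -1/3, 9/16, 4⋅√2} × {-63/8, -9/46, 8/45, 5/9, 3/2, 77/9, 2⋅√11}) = {-3/4, 4⋅√2} × [-9/46, 4/5)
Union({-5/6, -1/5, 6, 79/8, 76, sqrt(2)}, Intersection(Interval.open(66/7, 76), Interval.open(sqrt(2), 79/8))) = Union({-5/6, -1/5, 6, 76, sqrt(2)}, Interval.Lopen(66/7, 79/8))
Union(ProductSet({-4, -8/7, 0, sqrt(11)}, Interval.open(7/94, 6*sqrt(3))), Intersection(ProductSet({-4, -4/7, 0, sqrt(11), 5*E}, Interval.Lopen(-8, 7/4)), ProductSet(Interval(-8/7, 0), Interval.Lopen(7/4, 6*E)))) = ProductSet({-4, -8/7, 0, sqrt(11)}, Interval.open(7/94, 6*sqrt(3)))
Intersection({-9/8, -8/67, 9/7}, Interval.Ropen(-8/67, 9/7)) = {-8/67}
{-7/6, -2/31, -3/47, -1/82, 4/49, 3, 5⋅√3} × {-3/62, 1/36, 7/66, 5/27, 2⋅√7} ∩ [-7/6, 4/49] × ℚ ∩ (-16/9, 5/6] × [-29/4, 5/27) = {-7/6, -2/31, -3/47, -1/82, 4/49} × {-3/62, 1/36, 7/66}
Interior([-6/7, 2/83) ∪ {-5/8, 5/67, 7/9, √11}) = (-6/7, 2/83)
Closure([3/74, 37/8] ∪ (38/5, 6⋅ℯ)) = [3/74, 37/8] ∪ [38/5, 6⋅ℯ]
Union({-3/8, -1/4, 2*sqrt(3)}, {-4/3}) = {-4/3, -3/8, -1/4, 2*sqrt(3)}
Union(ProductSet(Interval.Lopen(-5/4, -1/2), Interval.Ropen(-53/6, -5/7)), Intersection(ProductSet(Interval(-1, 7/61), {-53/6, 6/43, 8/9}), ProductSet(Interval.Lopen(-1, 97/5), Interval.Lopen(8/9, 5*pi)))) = ProductSet(Interval.Lopen(-5/4, -1/2), Interval.Ropen(-53/6, -5/7))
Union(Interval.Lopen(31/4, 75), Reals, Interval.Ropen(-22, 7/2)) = Interval(-oo, oo)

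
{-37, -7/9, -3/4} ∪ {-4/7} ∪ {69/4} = {-37, -7/9, -3/4, -4/7, 69/4}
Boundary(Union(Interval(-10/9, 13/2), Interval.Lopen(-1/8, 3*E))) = {-10/9, 3*E}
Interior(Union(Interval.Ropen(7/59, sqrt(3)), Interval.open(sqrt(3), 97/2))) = Union(Interval.open(7/59, sqrt(3)), Interval.open(sqrt(3), 97/2))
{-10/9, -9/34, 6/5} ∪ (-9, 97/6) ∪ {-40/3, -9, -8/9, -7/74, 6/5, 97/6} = {-40/3} ∪ [-9, 97/6]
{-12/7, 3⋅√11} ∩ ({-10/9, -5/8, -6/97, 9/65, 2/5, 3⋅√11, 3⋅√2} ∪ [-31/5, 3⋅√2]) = {-12/7, 3⋅√11}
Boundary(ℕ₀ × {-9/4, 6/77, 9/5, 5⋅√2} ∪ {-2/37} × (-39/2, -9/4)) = ({-2/37} × [-39/2, -9/4]) ∪ (ℕ₀ × {-9/4, 6/77, 9/5, 5⋅√2})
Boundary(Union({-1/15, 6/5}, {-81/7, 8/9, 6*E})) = {-81/7, -1/15, 8/9, 6/5, 6*E}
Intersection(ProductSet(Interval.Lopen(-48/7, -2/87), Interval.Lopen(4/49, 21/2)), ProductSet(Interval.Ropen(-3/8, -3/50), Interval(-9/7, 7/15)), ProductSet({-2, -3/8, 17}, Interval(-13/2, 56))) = ProductSet({-3/8}, Interval.Lopen(4/49, 7/15))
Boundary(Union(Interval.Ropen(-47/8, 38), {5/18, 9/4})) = {-47/8, 38}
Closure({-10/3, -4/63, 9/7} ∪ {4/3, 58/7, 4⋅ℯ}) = {-10/3, -4/63, 9/7, 4/3, 58/7, 4⋅ℯ}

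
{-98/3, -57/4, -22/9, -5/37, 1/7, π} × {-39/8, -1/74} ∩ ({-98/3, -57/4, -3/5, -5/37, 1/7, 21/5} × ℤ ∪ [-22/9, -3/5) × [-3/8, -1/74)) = ∅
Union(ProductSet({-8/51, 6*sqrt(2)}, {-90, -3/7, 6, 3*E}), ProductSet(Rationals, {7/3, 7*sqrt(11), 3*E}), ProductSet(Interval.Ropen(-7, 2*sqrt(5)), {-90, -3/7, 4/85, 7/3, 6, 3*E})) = Union(ProductSet({-8/51, 6*sqrt(2)}, {-90, -3/7, 6, 3*E}), ProductSet(Interval.Ropen(-7, 2*sqrt(5)), {-90, -3/7, 4/85, 7/3, 6, 3*E}), ProductSet(Rationals, {7/3, 7*sqrt(11), 3*E}))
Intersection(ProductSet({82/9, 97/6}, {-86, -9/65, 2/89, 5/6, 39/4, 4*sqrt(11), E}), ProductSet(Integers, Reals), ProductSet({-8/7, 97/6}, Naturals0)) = EmptySet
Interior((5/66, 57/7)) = (5/66, 57/7)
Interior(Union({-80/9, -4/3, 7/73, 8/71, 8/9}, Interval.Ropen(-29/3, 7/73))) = Interval.open(-29/3, 7/73)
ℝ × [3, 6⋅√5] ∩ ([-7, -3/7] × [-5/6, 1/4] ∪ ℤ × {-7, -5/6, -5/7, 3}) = ℤ × {3}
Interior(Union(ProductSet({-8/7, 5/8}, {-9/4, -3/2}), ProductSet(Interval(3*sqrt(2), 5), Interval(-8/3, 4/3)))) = ProductSet(Interval.open(3*sqrt(2), 5), Interval.open(-8/3, 4/3))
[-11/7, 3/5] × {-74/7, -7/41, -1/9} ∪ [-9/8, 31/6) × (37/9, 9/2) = ([-11/7, 3/5] × {-74/7, -7/41, -1/9}) ∪ ([-9/8, 31/6) × (37/9, 9/2))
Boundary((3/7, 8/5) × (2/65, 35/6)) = ({3/7, 8/5} × [2/65, 35/6]) ∪ ([3/7, 8/5] × {2/65, 35/6})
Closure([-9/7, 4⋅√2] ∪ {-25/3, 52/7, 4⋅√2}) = {-25/3, 52/7} ∪ [-9/7, 4⋅√2]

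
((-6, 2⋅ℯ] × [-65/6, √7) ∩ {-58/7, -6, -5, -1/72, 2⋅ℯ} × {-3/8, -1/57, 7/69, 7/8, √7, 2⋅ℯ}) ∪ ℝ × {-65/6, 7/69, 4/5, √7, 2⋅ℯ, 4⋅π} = ({-5, -1/72, 2⋅ℯ} × {-3/8, -1/57, 7/69, 7/8}) ∪ (ℝ × {-65/6, 7/69, 4/5, √7, 2⋅ℯ, 4⋅π})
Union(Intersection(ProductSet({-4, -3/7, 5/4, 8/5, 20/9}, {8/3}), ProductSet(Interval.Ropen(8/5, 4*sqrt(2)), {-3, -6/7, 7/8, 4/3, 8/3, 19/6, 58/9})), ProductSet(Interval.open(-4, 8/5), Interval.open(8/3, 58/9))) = Union(ProductSet({8/5, 20/9}, {8/3}), ProductSet(Interval.open(-4, 8/5), Interval.open(8/3, 58/9)))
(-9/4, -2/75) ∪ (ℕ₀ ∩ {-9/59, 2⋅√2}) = (-9/4, -2/75)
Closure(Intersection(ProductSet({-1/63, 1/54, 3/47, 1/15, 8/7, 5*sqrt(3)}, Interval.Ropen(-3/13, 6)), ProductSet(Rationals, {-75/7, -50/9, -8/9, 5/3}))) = ProductSet({-1/63, 1/54, 3/47, 1/15, 8/7}, {5/3})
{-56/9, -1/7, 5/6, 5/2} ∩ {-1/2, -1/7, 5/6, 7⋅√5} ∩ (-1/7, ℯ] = {5/6}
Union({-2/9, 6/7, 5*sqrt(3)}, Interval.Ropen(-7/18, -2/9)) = Union({6/7, 5*sqrt(3)}, Interval(-7/18, -2/9))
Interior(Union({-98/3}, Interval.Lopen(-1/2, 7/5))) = Interval.open(-1/2, 7/5)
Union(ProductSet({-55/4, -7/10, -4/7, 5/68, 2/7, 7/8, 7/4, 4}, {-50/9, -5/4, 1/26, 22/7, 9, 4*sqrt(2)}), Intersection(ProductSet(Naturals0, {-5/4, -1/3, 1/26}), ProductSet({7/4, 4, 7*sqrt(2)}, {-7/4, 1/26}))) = ProductSet({-55/4, -7/10, -4/7, 5/68, 2/7, 7/8, 7/4, 4}, {-50/9, -5/4, 1/26, 22/7, 9, 4*sqrt(2)})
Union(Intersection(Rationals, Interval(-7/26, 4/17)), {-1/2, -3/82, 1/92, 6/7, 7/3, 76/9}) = Union({-1/2, 6/7, 7/3, 76/9}, Intersection(Interval(-7/26, 4/17), Rationals))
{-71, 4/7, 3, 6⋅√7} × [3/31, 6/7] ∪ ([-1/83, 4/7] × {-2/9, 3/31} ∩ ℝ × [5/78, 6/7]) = ([-1/83, 4/7] × {3/31}) ∪ ({-71, 4/7, 3, 6⋅√7} × [3/31, 6/7])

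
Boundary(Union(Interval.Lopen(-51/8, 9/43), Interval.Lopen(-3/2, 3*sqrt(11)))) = {-51/8, 3*sqrt(11)}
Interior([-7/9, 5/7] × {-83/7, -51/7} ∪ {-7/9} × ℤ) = ∅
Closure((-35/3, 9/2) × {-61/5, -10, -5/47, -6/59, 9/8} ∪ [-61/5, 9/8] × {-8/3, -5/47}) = ([-61/5, 9/8] × {-8/3, -5/47}) ∪ ([-35/3, 9/2] × {-61/5, -10, -5/47, -6/59, 9/8})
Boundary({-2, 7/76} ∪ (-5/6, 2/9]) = {-2, -5/6, 2/9}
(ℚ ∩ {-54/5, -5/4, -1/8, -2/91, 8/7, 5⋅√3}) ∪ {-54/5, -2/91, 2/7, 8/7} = {-54/5, -5/4, -1/8, -2/91, 2/7, 8/7}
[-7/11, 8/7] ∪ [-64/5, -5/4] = [-64/5, -5/4] ∪ [-7/11, 8/7]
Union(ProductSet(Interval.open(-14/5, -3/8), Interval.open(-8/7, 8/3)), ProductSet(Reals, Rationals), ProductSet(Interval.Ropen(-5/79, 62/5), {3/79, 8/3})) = Union(ProductSet(Interval.open(-14/5, -3/8), Interval.open(-8/7, 8/3)), ProductSet(Reals, Rationals))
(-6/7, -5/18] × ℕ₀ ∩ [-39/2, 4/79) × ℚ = (-6/7, -5/18] × ℕ₀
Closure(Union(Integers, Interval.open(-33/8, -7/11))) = Union(Integers, Interval(-33/8, -7/11))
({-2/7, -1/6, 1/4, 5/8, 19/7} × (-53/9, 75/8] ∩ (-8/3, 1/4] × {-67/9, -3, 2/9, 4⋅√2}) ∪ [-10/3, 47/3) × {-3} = ([-10/3, 47/3) × {-3}) ∪ ({-2/7, -1/6, 1/4} × {-3, 2/9, 4⋅√2})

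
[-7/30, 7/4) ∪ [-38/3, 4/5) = [-38/3, 7/4)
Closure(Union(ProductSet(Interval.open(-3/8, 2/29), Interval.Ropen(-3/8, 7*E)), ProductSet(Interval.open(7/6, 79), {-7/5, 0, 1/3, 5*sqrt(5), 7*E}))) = Union(ProductSet({-3/8, 2/29}, Interval(-3/8, 7*E)), ProductSet(Interval(-3/8, 2/29), {-3/8, 7*E}), ProductSet(Interval.open(-3/8, 2/29), Interval.Ropen(-3/8, 7*E)), ProductSet(Interval(7/6, 79), {-7/5, 0, 1/3, 5*sqrt(5), 7*E}))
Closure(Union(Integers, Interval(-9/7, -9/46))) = Union(Integers, Interval(-9/7, -9/46))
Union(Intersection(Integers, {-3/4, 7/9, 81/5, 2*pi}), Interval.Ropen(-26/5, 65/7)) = Interval.Ropen(-26/5, 65/7)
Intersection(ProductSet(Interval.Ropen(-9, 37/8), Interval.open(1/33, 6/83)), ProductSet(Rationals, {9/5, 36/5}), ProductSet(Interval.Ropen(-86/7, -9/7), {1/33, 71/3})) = EmptySet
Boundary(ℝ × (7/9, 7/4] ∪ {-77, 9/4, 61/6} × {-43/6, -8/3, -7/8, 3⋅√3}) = (ℝ × {7/9, 7/4}) ∪ ({-77, 9/4, 61/6} × {-43/6, -8/3, -7/8, 3⋅√3})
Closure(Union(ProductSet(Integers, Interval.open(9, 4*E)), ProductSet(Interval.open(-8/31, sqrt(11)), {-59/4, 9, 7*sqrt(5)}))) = Union(ProductSet(Integers, Interval(9, 4*E)), ProductSet(Interval(-8/31, sqrt(11)), {-59/4, 9, 7*sqrt(5)}))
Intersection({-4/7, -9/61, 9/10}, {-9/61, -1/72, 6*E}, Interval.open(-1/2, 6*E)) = {-9/61}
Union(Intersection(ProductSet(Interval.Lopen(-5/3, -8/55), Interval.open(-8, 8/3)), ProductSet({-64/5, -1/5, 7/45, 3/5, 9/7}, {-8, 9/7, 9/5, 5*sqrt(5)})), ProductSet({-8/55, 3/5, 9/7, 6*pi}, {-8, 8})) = Union(ProductSet({-1/5}, {9/7, 9/5}), ProductSet({-8/55, 3/5, 9/7, 6*pi}, {-8, 8}))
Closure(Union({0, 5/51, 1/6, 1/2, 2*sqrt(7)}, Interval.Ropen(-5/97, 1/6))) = Union({1/2, 2*sqrt(7)}, Interval(-5/97, 1/6))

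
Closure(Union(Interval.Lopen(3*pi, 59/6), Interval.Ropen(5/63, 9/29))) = Union(Interval(5/63, 9/29), Interval(3*pi, 59/6))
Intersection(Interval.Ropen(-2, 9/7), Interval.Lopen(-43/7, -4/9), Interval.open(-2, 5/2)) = Interval.Lopen(-2, -4/9)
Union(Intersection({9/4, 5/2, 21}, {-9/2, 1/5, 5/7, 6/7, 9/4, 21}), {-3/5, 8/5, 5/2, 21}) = {-3/5, 8/5, 9/4, 5/2, 21}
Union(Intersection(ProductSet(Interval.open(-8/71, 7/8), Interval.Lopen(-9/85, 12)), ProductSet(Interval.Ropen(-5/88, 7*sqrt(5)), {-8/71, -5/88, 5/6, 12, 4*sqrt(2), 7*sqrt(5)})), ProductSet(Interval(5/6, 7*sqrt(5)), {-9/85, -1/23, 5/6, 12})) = Union(ProductSet(Interval.Ropen(-5/88, 7/8), {-5/88, 5/6, 12, 4*sqrt(2)}), ProductSet(Interval(5/6, 7*sqrt(5)), {-9/85, -1/23, 5/6, 12}))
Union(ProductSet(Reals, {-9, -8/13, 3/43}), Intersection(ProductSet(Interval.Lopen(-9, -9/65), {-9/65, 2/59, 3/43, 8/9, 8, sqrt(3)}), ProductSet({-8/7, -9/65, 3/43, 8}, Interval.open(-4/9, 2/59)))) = Union(ProductSet({-8/7, -9/65}, {-9/65}), ProductSet(Reals, {-9, -8/13, 3/43}))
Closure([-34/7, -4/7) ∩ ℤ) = {-4, -3, -2, -1}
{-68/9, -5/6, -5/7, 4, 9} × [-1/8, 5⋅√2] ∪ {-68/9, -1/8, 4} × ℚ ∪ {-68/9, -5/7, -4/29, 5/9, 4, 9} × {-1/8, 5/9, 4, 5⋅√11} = ({-68/9, -1/8, 4} × ℚ) ∪ ({-68/9, -5/6, -5/7, 4, 9} × [-1/8, 5⋅√2]) ∪ ({-68/9, -5/7, -4/29, 5/9, 4, 9} × {-1/8, 5/9, 4, 5⋅√11})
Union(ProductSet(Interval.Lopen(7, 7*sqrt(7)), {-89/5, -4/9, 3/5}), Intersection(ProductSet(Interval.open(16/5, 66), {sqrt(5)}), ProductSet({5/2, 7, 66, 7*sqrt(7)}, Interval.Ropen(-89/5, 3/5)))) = ProductSet(Interval.Lopen(7, 7*sqrt(7)), {-89/5, -4/9, 3/5})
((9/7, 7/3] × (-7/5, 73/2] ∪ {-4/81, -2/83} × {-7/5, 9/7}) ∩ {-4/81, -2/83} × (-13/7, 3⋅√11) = {-4/81, -2/83} × {-7/5, 9/7}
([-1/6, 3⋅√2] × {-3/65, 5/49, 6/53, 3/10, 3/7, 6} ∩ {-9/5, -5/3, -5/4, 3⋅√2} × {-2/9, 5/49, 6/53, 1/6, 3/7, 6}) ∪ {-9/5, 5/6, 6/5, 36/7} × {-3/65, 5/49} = ({-9/5, 5/6, 6/5, 36/7} × {-3/65, 5/49}) ∪ ({3⋅√2} × {5/49, 6/53, 3/7, 6})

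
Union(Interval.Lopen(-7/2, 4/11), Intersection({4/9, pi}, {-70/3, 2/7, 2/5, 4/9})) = Union({4/9}, Interval.Lopen(-7/2, 4/11))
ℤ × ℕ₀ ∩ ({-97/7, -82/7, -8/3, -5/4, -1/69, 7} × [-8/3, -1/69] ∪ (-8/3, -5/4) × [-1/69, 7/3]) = {-2} × {0, 1, 2}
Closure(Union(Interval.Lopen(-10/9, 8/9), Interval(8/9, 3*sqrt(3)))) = Interval(-10/9, 3*sqrt(3))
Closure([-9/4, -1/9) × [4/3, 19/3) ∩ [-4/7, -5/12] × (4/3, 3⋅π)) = [-4/7, -5/12] × [4/3, 19/3]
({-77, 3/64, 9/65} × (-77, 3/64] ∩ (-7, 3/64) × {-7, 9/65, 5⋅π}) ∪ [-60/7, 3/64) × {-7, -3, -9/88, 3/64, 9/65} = [-60/7, 3/64) × {-7, -3, -9/88, 3/64, 9/65}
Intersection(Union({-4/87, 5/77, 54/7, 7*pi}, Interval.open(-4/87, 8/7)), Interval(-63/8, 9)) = Union({54/7}, Interval.Ropen(-4/87, 8/7))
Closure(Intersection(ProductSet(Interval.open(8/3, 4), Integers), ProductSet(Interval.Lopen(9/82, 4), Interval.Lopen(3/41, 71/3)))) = ProductSet(Interval(8/3, 4), Range(1, 24, 1))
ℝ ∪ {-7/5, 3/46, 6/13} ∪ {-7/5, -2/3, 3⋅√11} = ℝ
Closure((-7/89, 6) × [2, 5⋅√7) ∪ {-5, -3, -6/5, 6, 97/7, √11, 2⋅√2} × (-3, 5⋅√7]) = ({-7/89, 6} × [2, 5⋅√7]) ∪ ([-7/89, 6] × {2, 5⋅√7}) ∪ ((-7/89, 6) × [2, 5⋅√7)) ∪ ({-5, -3, -6/5, 6, 97/7, √11, 2⋅√2} × [-3, 5⋅√7])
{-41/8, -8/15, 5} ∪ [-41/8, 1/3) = [-41/8, 1/3) ∪ {5}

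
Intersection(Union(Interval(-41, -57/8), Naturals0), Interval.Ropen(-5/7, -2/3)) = EmptySet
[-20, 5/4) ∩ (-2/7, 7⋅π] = (-2/7, 5/4)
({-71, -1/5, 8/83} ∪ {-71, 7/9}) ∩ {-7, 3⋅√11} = ∅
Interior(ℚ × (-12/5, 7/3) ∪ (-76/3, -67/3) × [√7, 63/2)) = (-76/3, -67/3) × (√7, 63/2)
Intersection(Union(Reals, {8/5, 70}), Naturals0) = Naturals0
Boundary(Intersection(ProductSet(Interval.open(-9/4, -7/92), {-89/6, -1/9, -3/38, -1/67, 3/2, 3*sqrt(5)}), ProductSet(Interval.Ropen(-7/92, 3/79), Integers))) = EmptySet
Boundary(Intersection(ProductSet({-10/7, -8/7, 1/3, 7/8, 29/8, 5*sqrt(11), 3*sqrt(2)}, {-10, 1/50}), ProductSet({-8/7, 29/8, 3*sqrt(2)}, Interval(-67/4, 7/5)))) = ProductSet({-8/7, 29/8, 3*sqrt(2)}, {-10, 1/50})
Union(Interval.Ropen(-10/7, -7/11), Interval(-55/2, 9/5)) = Interval(-55/2, 9/5)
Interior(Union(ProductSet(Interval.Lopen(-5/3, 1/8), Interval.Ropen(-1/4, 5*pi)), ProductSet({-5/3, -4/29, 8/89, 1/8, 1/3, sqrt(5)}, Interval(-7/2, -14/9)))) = ProductSet(Interval.open(-5/3, 1/8), Interval.open(-1/4, 5*pi))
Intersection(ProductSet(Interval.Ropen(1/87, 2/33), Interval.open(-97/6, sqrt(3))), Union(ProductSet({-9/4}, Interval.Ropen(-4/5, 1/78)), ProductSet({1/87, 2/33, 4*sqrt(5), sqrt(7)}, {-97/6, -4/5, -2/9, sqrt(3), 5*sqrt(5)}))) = ProductSet({1/87}, {-4/5, -2/9})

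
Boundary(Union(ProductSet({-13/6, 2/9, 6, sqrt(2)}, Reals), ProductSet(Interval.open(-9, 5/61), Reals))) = ProductSet({-9, 5/61, 2/9, 6, sqrt(2)}, Reals)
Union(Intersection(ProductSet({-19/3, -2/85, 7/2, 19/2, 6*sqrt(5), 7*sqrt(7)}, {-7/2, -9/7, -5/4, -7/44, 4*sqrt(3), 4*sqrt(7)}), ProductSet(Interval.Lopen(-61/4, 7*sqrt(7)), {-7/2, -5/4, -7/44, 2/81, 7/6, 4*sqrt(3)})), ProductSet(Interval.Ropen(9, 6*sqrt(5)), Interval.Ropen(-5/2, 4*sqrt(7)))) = Union(ProductSet({-19/3, -2/85, 7/2, 19/2, 6*sqrt(5), 7*sqrt(7)}, {-7/2, -5/4, -7/44, 4*sqrt(3)}), ProductSet(Interval.Ropen(9, 6*sqrt(5)), Interval.Ropen(-5/2, 4*sqrt(7))))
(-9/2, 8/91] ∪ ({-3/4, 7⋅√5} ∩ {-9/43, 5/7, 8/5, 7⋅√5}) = (-9/2, 8/91] ∪ {7⋅√5}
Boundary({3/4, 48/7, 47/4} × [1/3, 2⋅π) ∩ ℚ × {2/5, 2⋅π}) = {3/4, 48/7, 47/4} × {2/5}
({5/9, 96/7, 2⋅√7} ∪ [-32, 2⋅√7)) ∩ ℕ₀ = {0, 1, …, 5}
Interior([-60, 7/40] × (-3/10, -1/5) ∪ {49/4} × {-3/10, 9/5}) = (-60, 7/40) × (-3/10, -1/5)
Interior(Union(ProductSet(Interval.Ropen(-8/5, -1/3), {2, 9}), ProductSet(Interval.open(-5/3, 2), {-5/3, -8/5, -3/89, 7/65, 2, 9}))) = EmptySet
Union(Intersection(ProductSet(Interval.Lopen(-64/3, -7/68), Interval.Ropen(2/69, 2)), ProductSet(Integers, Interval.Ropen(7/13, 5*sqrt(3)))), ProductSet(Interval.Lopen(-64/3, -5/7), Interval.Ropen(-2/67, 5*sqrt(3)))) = ProductSet(Interval.Lopen(-64/3, -5/7), Interval.Ropen(-2/67, 5*sqrt(3)))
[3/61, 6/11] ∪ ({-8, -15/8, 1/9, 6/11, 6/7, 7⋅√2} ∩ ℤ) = {-8} ∪ [3/61, 6/11]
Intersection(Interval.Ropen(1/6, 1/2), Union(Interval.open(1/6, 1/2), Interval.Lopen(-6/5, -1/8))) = Interval.open(1/6, 1/2)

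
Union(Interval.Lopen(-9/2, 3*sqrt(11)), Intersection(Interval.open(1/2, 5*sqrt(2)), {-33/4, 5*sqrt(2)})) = Interval.Lopen(-9/2, 3*sqrt(11))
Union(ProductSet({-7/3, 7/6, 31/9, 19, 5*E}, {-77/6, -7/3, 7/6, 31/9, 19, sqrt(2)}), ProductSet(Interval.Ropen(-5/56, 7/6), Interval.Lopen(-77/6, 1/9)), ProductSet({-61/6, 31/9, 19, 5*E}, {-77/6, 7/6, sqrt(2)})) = Union(ProductSet({-61/6, 31/9, 19, 5*E}, {-77/6, 7/6, sqrt(2)}), ProductSet({-7/3, 7/6, 31/9, 19, 5*E}, {-77/6, -7/3, 7/6, 31/9, 19, sqrt(2)}), ProductSet(Interval.Ropen(-5/56, 7/6), Interval.Lopen(-77/6, 1/9)))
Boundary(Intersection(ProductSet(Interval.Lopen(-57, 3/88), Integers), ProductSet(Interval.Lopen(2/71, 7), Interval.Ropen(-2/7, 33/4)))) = ProductSet(Interval(2/71, 3/88), Range(0, 9, 1))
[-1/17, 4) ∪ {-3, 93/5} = {-3, 93/5} ∪ [-1/17, 4)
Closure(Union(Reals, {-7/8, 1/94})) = Reals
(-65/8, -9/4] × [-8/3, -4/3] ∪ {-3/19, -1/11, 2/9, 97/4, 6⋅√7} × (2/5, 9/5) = ((-65/8, -9/4] × [-8/3, -4/3]) ∪ ({-3/19, -1/11, 2/9, 97/4, 6⋅√7} × (2/5, 9/5))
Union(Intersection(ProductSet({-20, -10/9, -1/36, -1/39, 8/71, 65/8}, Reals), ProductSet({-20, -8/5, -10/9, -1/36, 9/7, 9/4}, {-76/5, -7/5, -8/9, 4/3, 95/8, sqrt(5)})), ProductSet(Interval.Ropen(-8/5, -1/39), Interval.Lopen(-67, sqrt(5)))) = Union(ProductSet({-20, -10/9, -1/36}, {-76/5, -7/5, -8/9, 4/3, 95/8, sqrt(5)}), ProductSet(Interval.Ropen(-8/5, -1/39), Interval.Lopen(-67, sqrt(5))))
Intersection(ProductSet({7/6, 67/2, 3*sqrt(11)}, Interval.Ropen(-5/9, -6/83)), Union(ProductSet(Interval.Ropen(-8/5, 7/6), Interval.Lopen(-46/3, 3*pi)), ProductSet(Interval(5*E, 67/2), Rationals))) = ProductSet({67/2}, Intersection(Interval.Ropen(-5/9, -6/83), Rationals))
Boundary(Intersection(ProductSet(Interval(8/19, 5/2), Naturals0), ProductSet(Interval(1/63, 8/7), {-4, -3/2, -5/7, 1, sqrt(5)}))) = ProductSet(Interval(8/19, 8/7), {1})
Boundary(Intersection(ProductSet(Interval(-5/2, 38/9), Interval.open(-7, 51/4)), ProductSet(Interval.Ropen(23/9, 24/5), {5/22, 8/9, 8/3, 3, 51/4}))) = ProductSet(Interval(23/9, 38/9), {5/22, 8/9, 8/3, 3})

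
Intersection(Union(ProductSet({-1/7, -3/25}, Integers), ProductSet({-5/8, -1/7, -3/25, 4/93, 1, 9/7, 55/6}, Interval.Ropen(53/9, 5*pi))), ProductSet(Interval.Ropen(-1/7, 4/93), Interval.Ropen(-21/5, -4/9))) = ProductSet({-1/7, -3/25}, Range(-4, 0, 1))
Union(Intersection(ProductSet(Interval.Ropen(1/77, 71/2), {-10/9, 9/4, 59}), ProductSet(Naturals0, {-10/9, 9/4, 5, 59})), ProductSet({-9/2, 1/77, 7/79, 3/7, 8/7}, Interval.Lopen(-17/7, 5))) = Union(ProductSet({-9/2, 1/77, 7/79, 3/7, 8/7}, Interval.Lopen(-17/7, 5)), ProductSet(Range(1, 36, 1), {-10/9, 9/4, 59}))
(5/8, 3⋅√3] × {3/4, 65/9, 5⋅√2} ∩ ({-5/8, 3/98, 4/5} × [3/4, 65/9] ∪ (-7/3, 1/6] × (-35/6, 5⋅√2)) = {4/5} × {3/4, 65/9, 5⋅√2}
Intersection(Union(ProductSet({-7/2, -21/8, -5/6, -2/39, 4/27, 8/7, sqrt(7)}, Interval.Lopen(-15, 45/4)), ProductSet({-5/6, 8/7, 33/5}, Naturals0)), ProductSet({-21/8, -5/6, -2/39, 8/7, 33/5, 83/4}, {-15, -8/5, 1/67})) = ProductSet({-21/8, -5/6, -2/39, 8/7}, {-8/5, 1/67})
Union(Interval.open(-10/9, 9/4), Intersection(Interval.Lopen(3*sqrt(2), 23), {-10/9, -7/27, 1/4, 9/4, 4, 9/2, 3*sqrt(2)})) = Union({9/2}, Interval.open(-10/9, 9/4))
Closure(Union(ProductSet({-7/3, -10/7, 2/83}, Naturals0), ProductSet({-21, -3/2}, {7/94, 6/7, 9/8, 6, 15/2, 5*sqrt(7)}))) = Union(ProductSet({-21, -3/2}, {7/94, 6/7, 9/8, 6, 15/2, 5*sqrt(7)}), ProductSet({-7/3, -10/7, 2/83}, Naturals0))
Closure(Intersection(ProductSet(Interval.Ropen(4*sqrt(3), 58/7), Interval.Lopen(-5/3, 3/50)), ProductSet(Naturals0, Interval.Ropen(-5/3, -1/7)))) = ProductSet(Range(7, 9, 1), Interval(-5/3, -1/7))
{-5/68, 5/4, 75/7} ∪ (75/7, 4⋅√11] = {-5/68, 5/4} ∪ [75/7, 4⋅√11]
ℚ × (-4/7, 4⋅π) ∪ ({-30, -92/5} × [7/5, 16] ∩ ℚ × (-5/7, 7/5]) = ℚ × (-4/7, 4⋅π)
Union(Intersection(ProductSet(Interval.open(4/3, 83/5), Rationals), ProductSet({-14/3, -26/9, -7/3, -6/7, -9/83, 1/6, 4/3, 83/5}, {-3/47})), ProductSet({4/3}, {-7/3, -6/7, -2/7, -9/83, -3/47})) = ProductSet({4/3}, {-7/3, -6/7, -2/7, -9/83, -3/47})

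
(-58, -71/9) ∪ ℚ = ℚ ∪ [-58, -71/9]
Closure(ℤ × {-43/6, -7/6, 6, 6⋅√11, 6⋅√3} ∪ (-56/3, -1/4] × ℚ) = ([-56/3, -1/4] × ℝ) ∪ (ℤ × {-43/6, -7/6, 6, 6⋅√11, 6⋅√3})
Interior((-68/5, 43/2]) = (-68/5, 43/2)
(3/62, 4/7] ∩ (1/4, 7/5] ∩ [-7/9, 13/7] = (1/4, 4/7]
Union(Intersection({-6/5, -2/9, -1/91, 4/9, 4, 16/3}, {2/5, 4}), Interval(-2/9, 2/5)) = Union({4}, Interval(-2/9, 2/5))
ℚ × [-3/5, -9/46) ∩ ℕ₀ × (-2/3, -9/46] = ℕ₀ × [-3/5, -9/46)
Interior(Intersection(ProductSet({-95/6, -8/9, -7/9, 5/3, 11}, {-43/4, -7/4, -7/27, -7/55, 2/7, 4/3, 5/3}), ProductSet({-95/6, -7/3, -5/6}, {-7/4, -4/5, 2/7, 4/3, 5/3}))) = EmptySet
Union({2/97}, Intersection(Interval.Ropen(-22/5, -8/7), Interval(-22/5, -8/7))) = Union({2/97}, Interval.Ropen(-22/5, -8/7))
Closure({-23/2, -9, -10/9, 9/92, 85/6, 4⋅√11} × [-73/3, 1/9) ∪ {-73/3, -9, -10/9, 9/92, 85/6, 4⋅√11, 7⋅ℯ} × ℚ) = ({-73/3, -9, -10/9, 9/92, 85/6, 4⋅√11, 7⋅ℯ} × ℝ) ∪ ({-23/2, -9, -10/9, 9/92, 85/6, 4⋅√11} × [-73/3, 1/9])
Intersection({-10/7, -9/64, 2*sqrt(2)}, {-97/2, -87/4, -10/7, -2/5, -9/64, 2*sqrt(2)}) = {-10/7, -9/64, 2*sqrt(2)}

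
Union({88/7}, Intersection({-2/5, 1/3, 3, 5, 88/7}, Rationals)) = {-2/5, 1/3, 3, 5, 88/7}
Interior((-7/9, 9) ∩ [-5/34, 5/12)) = (-5/34, 5/12)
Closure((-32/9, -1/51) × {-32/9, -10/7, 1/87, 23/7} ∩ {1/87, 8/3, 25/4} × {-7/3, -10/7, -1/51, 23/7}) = ∅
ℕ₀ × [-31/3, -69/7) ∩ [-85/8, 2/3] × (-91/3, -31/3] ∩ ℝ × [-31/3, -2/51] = {0} × {-31/3}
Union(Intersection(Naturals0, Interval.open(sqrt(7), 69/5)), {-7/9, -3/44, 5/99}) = Union({-7/9, -3/44, 5/99}, Range(3, 14, 1))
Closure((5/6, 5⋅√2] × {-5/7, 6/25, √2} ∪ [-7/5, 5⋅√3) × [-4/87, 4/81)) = ({-7/5, 5⋅√3} × [-4/87, 4/81]) ∪ ([-7/5, 5⋅√3] × {-4/87, 4/81}) ∪ ([-7/5, 5⋅√3) × [-4/87, 4/81)) ∪ ([5/6, 5⋅√2] × {-5/7, 6/25, √2})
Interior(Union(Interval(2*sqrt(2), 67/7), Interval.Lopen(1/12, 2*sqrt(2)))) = Interval.open(1/12, 67/7)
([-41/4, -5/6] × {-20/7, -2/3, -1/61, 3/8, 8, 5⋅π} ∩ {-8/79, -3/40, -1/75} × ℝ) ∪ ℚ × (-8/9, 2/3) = ℚ × (-8/9, 2/3)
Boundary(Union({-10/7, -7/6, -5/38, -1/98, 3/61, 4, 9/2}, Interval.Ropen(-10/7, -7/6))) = {-10/7, -7/6, -5/38, -1/98, 3/61, 4, 9/2}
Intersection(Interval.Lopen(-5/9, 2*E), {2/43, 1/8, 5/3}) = {2/43, 1/8, 5/3}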